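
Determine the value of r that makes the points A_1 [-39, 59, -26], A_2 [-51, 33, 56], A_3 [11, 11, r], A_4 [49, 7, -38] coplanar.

12

Normal to plane A_1A_2A_4: n = (4576, 7072, 2912); plane equation n·P = 163072.
Requiring n·A_3 = 163072: (2912)r + (128128) = 163072.
So r = 12.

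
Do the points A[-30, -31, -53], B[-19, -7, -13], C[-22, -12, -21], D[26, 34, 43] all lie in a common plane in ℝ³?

The four points are coplanar iff the 3×3 determinant with rows AB, AC, AD is zero.
Rows: (11, 24, 40), (8, 19, 32), (56, 65, 96).
Expanding along the first row: (11)(-256) − (24)(-1024) + (40)(-544) = 0.
Zero determinant ⇒ coplanar.

Yes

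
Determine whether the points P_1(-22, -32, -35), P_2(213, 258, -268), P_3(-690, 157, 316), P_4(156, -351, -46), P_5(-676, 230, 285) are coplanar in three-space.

The plane through P_1, P_2, P_3 has normal n = P_1P_2 × P_1P_3 = (145827, 73159, 238135) and equation n·P = -13884007.
Checking the remaining points: n·P_4 = -13884007, n·P_5 = -13884007.
All equal -13884007, so all 5 points lie in one plane.

Yes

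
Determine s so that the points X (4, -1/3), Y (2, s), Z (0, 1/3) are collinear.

Collinearity: (Y − X) must be parallel to (Z − X) = (-4, 2/3).
Cross-multiplying the components: (s − (-1/3))·(-4) = (-2)·(2/3).
Solving gives s = 0.

0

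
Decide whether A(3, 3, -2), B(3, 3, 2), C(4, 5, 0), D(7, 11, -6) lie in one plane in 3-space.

Yes

With A as base: AB = (0, 0, 4), AC = (1, 2, 2), AD = (4, 8, -4).
AC × AD = (-24, 12, 0).
AB · (AC × AD) = 0.
The scalar triple product vanishes, so the four points are coplanar.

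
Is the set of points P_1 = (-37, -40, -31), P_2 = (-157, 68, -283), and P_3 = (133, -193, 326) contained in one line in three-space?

Yes

P_1P_2 = (-120, 108, -252), P_1P_3 = (170, -153, 357).
P_1P_2 × P_1P_3 = (0, 0, 0).
The cross product vanishes, so the three points are collinear.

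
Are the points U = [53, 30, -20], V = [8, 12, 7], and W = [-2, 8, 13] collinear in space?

Yes

UV = (-45, -18, 27), UW = (-55, -22, 33).
UV × UW = (0, 0, 0).
The cross product vanishes, so the three points are collinear.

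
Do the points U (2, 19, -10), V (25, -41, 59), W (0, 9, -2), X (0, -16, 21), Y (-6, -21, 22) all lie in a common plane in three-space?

The plane through U, V, W has normal n = UV × UW = (210, -322, -350) and equation n·P = -2198.
Checking the remaining points: n·X = -2198, n·Y = -2198.
All equal -2198, so all 5 points lie in one plane.

Yes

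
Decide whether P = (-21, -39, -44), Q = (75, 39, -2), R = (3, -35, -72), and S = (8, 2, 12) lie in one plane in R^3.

The four points are coplanar iff the 3×3 determinant with rows PQ, PR, PS is zero.
Rows: (96, 78, 42), (24, 4, -28), (29, 41, 56).
Expanding along the first row: (96)(1372) − (78)(2156) + (42)(868) = 0.
Zero determinant ⇒ coplanar.

Yes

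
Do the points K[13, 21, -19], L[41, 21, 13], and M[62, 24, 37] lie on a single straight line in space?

KL = (28, 0, 32), KM = (49, 3, 56).
KL × KM = (-96, 0, 84).
The cross product is nonzero, so the points do not lie on one line.

No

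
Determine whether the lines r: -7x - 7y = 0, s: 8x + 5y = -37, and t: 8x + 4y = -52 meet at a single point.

Lines aᵢx + bᵢy = cᵢ with pairwise distinct directions are concurrent exactly when det[aᵢ bᵢ cᵢ] = 0.
Here the determinant is -56.
Nonzero, so no common point exists.

No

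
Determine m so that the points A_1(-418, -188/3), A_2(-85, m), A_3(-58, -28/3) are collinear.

Collinearity: (A_2 − A_1) must be parallel to (A_3 − A_1) = (360, 160/3).
Cross-multiplying the components: (m − (-188/3))·(360) = (333)·(160/3).
Solving gives m = -40/3.

-40/3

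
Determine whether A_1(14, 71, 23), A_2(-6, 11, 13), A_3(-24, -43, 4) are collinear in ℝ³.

Yes

A_1A_2 = (-20, -60, -10), A_1A_3 = (-38, -114, -19).
A_1A_2 × A_1A_3 = (0, 0, 0).
The cross product vanishes, so the three points are collinear.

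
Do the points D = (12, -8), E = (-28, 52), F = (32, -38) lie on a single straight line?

Yes

DE = (-40, 60), DF = (20, -30).
Twice the signed area of △DEF is (-40)(-30) − (60)(20) = 0.
The triangle is degenerate (zero area), so the points are collinear.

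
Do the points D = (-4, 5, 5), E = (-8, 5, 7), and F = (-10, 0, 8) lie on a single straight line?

No

DE = (-4, 0, 2), DF = (-6, -5, 3).
DE × DF = (10, 0, 20).
The cross product is nonzero, so the points do not lie on one line.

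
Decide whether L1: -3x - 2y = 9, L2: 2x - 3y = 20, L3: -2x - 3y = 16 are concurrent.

Yes

Lines aᵢx + bᵢy = cᵢ with pairwise distinct directions are concurrent exactly when det[aᵢ bᵢ cᵢ] = 0.
Here the determinant is 0.
It vanishes, so the lines are concurrent at (1, -6).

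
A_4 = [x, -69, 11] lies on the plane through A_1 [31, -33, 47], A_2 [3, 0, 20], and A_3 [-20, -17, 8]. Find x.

-33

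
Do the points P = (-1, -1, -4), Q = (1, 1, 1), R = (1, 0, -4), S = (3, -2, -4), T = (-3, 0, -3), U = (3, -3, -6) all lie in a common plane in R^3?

No

The plane through P, Q, R has normal n = PQ × PR = (-5, 10, -2) and equation n·X = 3.
Checking the remaining points: n·S = -27, n·T = 21, n·U = -33.
Since n·S = -27 ≠ 3, S is off the plane and the points are not all coplanar.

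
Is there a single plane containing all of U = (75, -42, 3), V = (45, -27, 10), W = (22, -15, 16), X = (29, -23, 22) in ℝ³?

With U as base: UV = (-30, 15, 7), UW = (-53, 27, 13), UX = (-46, 19, 19).
UW × UX = (266, 409, 235).
UV · (UW × UX) = -200.
Since -200 ≠ 0, the four points are not coplanar.

No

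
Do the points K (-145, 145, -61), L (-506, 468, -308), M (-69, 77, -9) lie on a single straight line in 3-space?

Yes

KL = (-361, 323, -247), KM = (76, -68, 52).
Each component of KM is -4/19 times the corresponding component of KL, so KM = -4/19·KL and the points are collinear.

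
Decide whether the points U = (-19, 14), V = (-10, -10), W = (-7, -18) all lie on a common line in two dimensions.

UV = (9, -24), UW = (12, -32).
Checking proportionality: UW = 4/3·UV, so the vectors are parallel and the points are collinear.

Yes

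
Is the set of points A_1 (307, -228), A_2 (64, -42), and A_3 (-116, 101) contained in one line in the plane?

No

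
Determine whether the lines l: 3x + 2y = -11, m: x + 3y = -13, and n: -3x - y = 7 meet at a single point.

Yes

Intersecting l and m: solving the 2×2 system gives (x, y) = (-1, -4).
Substitute into n: (-3)(-1) + (-1)(-4) = 7.
This equals 7, so (-1, -4) lies on all three lines and they are concurrent.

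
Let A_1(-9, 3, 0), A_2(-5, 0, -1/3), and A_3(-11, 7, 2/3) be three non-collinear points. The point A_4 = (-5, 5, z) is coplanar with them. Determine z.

The plane through A_1, A_2, A_3 has equation −(2/3)x − 2y + 10z = 0.
Substituting A_4: (10)z + (-20/3) = 0, so z = 2/3.

2/3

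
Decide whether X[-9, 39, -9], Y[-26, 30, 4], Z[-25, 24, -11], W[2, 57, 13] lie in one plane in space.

No

With X as base: XY = (-17, -9, 13), XZ = (-16, -15, -2), XW = (11, 18, 22).
XZ × XW = (-294, 330, -123).
XY · (XZ × XW) = 429.
Since 429 ≠ 0, the four points are not coplanar.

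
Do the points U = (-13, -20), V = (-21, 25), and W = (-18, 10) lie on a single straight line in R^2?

UV = (-8, 45), UW = (-5, 30).
If collinear, UW would be a scalar multiple of UV. But (-8)·(30) ≠ (45)·(-5) (difference -15), so they are not parallel; the points are not collinear.

No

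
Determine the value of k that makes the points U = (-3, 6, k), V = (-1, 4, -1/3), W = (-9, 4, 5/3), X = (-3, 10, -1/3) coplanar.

0

The points are coplanar iff UV · (UW × UX) = 0.
Expanding, this is linear in k: (48)k + (0) = 0.
So k = 0.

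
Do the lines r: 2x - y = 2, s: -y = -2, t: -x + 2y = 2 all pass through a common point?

Lines aᵢx + bᵢy = cᵢ with pairwise distinct directions are concurrent exactly when det[aᵢ bᵢ cᵢ] = 0.
Here the determinant is 0.
It vanishes, so the lines are concurrent at (2, 2).

Yes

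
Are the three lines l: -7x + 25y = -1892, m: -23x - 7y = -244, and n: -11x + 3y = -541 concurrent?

No

The three lines meet at one point iff the augmented coefficient matrix [aᵢ bᵢ cᵢ] has rank < 3, i.e. its determinant vanishes.
Here the determinant is 624.
Nonzero, so no common point exists.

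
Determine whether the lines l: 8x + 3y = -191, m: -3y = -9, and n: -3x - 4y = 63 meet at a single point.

Yes

The three lines meet at one point iff the augmented coefficient matrix [aᵢ bᵢ cᵢ] has rank < 3, i.e. its determinant vanishes.
Here the determinant is 0.
It vanishes, so the lines are concurrent at (-25, 3).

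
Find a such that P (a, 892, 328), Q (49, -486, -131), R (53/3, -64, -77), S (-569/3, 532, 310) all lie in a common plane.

-605/3

Coplanarity ⇔ det[PQ; PR; PS] = 0.
Expanding, this is linear in a: (-131130)a + (-26444550) = 0.
So a = -605/3.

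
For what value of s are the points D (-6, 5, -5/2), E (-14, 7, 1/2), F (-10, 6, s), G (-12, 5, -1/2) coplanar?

The points are coplanar iff DE · (DF × DG) = 0.
Expanding, this is linear in s: (-12)s + (-12) = 0.
So s = -1.

-1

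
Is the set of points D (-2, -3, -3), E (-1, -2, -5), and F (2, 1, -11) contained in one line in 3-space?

Yes

DE = (1, 1, -2), DF = (4, 4, -8).
DE × DF = (0, 0, 0).
The cross product vanishes, so the three points are collinear.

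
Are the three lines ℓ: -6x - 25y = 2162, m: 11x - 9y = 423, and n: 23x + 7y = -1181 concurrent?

Intersecting ℓ and m: solving the 2×2 system gives (x, y) = (-27, -80).
Substitute into n: (23)(-27) + (7)(-80) = -1181.
This equals -1181, so (-27, -80) lies on all three lines and they are concurrent.

Yes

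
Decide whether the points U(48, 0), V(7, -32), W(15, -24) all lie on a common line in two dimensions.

UV = (-41, -32), UW = (-33, -24).
If collinear, UW would be a scalar multiple of UV. But (-41)·(-24) ≠ (-32)·(-33) (difference -72), so they are not parallel; the points are not collinear.

No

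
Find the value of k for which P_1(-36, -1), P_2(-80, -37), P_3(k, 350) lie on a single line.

393

Collinearity: (P_3 − P_1) must be parallel to (P_2 − P_1) = (-44, -36).
Cross-multiplying the components: (k − (-36))·(-36) = (351)·(-44).
Solving gives k = 393.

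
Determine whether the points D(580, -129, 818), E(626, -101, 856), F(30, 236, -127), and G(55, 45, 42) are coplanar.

The four points are coplanar iff the 3×3 determinant with rows DE, DF, DG is zero.
Rows: (46, 28, 38), (-550, 365, -945), (-525, 174, -776).
Expanding along the first row: (46)(-118810) − (28)(-69325) + (38)(95925) = 120990.
Nonzero ⇒ not coplanar.

No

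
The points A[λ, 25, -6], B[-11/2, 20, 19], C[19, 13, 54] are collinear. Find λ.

-23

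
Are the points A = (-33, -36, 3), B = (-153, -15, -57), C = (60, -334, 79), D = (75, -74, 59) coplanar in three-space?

With A as base: AB = (-120, 21, -60), AC = (93, -298, 76), AD = (108, -38, 56).
AC × AD = (-13800, 3000, 28650).
AB · (AC × AD) = 0.
The scalar triple product vanishes, so the four points are coplanar.

Yes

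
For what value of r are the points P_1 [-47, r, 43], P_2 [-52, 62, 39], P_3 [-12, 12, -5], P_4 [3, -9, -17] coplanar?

51

Coplanarity ⇔ det[P_1P_2; P_1P_3; P_1P_4] = 0.
Expanding, this is linear in r: (180)r + (-9180) = 0.
So r = 51.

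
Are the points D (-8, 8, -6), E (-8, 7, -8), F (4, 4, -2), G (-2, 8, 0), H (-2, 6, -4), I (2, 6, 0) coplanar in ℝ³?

Yes

The plane through D, E, F has normal n = DE × DF = (-12, -24, 12) and equation n·P = -168.
Checking the remaining points: n·G = -168, n·H = -168, n·I = -168.
All equal -168, so all 6 points lie in one plane.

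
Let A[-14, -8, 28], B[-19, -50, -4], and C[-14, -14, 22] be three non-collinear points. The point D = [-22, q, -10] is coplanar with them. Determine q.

-62

A normal to the plane is n = AB × AC = (60, -30, 30).
D lies in the plane iff n · AD = 0.
This gives (-30)q + (-1860) = 0, so q = -62.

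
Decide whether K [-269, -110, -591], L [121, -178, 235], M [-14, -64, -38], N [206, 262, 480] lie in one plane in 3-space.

Yes

A normal to the plane through K, L, M is n = KL × KM = (-75600, -5040, 35280).
The plane has equation n·P = 40320. For N: n·N = 40320.
Equal, so N lies in the plane and all four are coplanar.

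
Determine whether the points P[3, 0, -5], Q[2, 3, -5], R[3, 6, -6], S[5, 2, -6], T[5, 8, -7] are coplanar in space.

The plane through P, Q, R has normal n = PQ × PR = (-3, -1, -6) and equation n·X = 21.
Checking the remaining points: n·S = 19, n·T = 19.
Since n·S = 19 ≠ 21, S is off the plane and the points are not all coplanar.

No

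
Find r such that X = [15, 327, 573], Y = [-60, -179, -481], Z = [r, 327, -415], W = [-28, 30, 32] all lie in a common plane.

The points are coplanar iff XY · (XZ × XW) = 0.
Expanding, this is linear in r: (39292)r + (-78584) = 0.
So r = 2.

2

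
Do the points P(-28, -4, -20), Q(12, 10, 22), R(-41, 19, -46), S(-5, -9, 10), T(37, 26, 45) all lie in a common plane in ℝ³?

The plane through P, Q, R has normal n = PQ × PR = (-1330, 494, 1102) and equation n·X = 13224.
Checking the remaining points: n·S = 13224, n·T = 13224.
All equal 13224, so all 5 points lie in one plane.

Yes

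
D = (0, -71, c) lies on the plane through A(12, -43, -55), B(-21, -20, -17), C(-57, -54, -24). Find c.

Coplanarity requires AB · (AC × AD) = 0.
AB = (-33, 23, 38), AC = (-69, -11, 31); the triple product is linear in c with coefficient 1950 and constant term 138450.
Setting it to zero: c = -71.

-71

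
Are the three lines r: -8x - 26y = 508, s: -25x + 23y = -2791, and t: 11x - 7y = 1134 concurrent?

No

Intersecting r and s: solving the 2×2 system gives (x, y) = (73, -42).
Substitute into t: (11)(73) + (-7)(-42) = 1097.
But t requires 1134 ≠ 1097, so the three lines have no common point.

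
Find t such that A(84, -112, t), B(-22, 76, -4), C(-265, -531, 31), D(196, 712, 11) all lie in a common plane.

-249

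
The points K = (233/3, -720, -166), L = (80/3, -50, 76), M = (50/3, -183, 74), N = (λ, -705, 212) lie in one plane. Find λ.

-259/3

Normal to plane KLM: n = (30846, -2522, 13483); plane equation n·P = 1973368.
Requiring n·N = 1973368: (30846)λ + (4636406) = 1973368.
So λ = -259/3.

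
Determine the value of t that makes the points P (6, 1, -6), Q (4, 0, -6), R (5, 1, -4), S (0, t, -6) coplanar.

Normal to plane PQR: n = (-2, 4, -1); plane equation n·X = -2.
Requiring n·S = -2: (4)t + (6) = -2.
So t = -2.

-2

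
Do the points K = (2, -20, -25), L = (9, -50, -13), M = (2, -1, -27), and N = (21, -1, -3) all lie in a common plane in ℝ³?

The four points are coplanar iff the 3×3 determinant with rows KL, KM, KN is zero.
Rows: (7, -30, 12), (0, 19, -2), (19, 19, 22).
Expanding along the first row: (7)(456) − (-30)(38) + (12)(-361) = 0.
Zero determinant ⇒ coplanar.

Yes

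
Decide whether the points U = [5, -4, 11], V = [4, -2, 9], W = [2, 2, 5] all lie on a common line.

Yes

UV = (-1, 2, -2), UW = (-3, 6, -6).
Each component of UW is 3 times the corresponding component of UV, so UW = 3·UV and the points are collinear.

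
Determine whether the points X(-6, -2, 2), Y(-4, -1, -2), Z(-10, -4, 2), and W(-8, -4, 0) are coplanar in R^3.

With X as base: XY = (2, 1, -4), XZ = (-4, -2, 0), XW = (-2, -2, -2).
XZ × XW = (4, -8, 4).
XY · (XZ × XW) = -16.
Since -16 ≠ 0, the four points are not coplanar.

No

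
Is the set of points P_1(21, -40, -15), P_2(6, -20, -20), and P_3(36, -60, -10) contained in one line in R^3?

Yes

P_1P_2 = (-15, 20, -5), P_1P_3 = (15, -20, 5).
Each component of P_1P_3 is -1 times the corresponding component of P_1P_2, so P_1P_3 = -1·P_1P_2 and the points are collinear.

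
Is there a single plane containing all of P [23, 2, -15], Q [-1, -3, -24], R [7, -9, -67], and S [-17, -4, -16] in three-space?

Yes

With P as base: PQ = (-24, -5, -9), PR = (-16, -11, -52), PS = (-40, -6, -1).
PR × PS = (-301, 2064, -344).
PQ · (PR × PS) = 0.
The scalar triple product vanishes, so the four points are coplanar.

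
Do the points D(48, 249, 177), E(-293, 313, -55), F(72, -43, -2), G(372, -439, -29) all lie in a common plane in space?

No

With D as base: DE = (-341, 64, -232), DF = (24, -292, -179), DG = (324, -688, -206).
DF × DG = (-63000, -53052, 78096).
DE · (DF × DG) = -30600.
Since -30600 ≠ 0, the four points are not coplanar.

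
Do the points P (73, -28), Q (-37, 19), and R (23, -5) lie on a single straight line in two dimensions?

No

PQ = (-110, 47), PR = (-50, 23).
Twice the signed area of △PQR is (-110)(23) − (47)(-50) = -180.
The area is nonzero, so the three points are not collinear.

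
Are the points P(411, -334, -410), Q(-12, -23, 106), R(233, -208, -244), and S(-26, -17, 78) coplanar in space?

The four points are coplanar iff the 3×3 determinant with rows PQ, PR, PS is zero.
Rows: (-423, 311, 516), (-178, 126, 166), (-437, 317, 488).
Expanding along the first row: (-423)(8866) − (311)(-14322) + (516)(-1364) = 0.
Zero determinant ⇒ coplanar.

Yes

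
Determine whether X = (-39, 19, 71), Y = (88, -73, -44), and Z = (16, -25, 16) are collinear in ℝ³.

No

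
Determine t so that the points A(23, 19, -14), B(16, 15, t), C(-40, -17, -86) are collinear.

Collinearity requires AB × AC = 0; each component is linear in t.
The x-component gives (36)t + (792) = 0, so t = -22.
The remaining components then also vanish.

-22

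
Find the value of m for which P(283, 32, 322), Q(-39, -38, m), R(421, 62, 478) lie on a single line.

Direction PR = (138, 30, 156). From the x-coordinate of Q, the parameter along the line is τ = (-39 − 283)/138 = -7/3.
Then m = 322 + (-7/3)·(156) = -42.

-42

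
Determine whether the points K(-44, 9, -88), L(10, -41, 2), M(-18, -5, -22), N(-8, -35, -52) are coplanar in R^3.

With K as base: KL = (54, -50, 90), KM = (26, -14, 66), KN = (36, -44, 36).
KM × KN = (2400, 1440, -640).
KL · (KM × KN) = 0.
The scalar triple product vanishes, so the four points are coplanar.

Yes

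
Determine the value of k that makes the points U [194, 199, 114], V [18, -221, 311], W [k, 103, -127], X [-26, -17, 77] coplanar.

Coplanarity ⇔ det[UV; UW; UX] = 0.
Expanding, this is linear in k: (-58092)k + (-6622488) = 0.
So k = -114.

-114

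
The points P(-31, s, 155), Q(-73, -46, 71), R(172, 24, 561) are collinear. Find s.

-34

Direction QR = (245, 70, 490). From the x-coordinate of P, the parameter along the line is τ = (-31 − (-73))/245 = 6/35.
Then s = (-46) + 6/35·(70) = -34.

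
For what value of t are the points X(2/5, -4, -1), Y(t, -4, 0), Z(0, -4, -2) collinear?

4/5

Collinearity requires XY × XZ = 0; each component is linear in t.
The y-component gives (1)t + (-4/5) = 0, so t = 4/5.
The remaining components then also vanish.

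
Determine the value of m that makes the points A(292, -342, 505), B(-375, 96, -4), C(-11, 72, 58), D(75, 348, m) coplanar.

The points are coplanar iff AB · (AC × AD) = 0.
Expanding, this is linear in m: (-143424)m + (-30119040) = 0.
So m = -210.

-210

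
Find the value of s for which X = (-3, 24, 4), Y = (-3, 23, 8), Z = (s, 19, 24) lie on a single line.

Direction XY = (0, -1, 4). From the y-coordinate of Z, the parameter along the line is τ = (19 − 24)/(-1) = 5.
Then s = (-3) + 5·(0) = -3.

-3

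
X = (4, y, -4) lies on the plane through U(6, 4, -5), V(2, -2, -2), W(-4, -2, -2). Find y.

2

The plane through U, V, W has equation −18y − 36z = 108.
Substituting X: (-18)y + (144) = 108, so y = 2.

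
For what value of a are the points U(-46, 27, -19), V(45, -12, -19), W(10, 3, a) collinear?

Collinearity requires UV × UW = 0; each component is linear in a.
The x-component gives (-39)a + (-741) = 0, so a = -19.
The remaining components then also vanish.

-19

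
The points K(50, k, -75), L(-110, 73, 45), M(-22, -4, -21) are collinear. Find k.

-67

Collinearity requires KL × KM = 0; each component is linear in k.
The x-component gives (66)k + (4422) = 0, so k = -67.
The remaining components then also vanish.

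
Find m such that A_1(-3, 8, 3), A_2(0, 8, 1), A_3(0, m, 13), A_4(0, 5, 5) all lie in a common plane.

-1

Normal to plane A_1A_2A_4: n = (-6, -12, -9); plane equation n·P = -105.
Requiring n·A_3 = -105: (-12)m + (-117) = -105.
So m = -1.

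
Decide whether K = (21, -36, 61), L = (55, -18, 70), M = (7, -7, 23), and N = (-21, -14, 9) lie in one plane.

With K as base: KL = (34, 18, 9), KM = (-14, 29, -38), KN = (-42, 22, -52).
KM × KN = (-672, 868, 910).
KL · (KM × KN) = 966.
Since 966 ≠ 0, the four points are not coplanar.

No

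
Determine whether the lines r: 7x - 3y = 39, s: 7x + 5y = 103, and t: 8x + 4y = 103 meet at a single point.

Lines aᵢx + bᵢy = cᵢ with pairwise distinct directions are concurrent exactly when det[aᵢ bᵢ cᵢ] = 0.
Here the determinant is -56.
Nonzero, so no common point exists.

No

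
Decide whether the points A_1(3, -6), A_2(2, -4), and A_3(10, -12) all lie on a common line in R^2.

A_1A_2 = (-1, 2), A_1A_3 = (7, -6).
Twice the signed area of △A_1A_2A_3 is (-1)(-6) − (2)(7) = -8.
The area is nonzero, so the three points are not collinear.

No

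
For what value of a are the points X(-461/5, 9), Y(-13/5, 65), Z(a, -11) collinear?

-621/5

The three points are collinear iff det[XY; XZ] = 0.
This determinant is linear in a: (-56)a + (-34776/5) = 0, so a = -621/5.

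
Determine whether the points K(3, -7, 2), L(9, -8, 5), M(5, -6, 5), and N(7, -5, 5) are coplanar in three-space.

With K as base: KL = (6, -1, 3), KM = (2, 1, 3), KN = (4, 2, 3).
KM × KN = (-3, 6, 0).
KL · (KM × KN) = -24.
Since -24 ≠ 0, the four points are not coplanar.

No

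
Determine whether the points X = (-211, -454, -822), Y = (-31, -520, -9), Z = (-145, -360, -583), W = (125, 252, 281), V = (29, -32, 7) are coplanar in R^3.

The plane through X, Y, Z has normal n = XY × XZ = (-92196, 10638, 21276) and equation n·P = -2865168.
Checking the remaining points: n·W = -2865168, n·V = -2865168.
All equal -2865168, so all 5 points lie in one plane.

Yes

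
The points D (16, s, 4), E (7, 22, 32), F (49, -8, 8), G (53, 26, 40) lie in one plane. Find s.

The points are coplanar iff DE · (DF × DG) = 0.
Expanding, this is linear in s: (1440)s + (12960) = 0.
So s = -9.

-9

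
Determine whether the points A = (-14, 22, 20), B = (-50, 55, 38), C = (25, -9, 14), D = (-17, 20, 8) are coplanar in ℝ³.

Yes

The four points are coplanar iff the 3×3 determinant with rows AB, AC, AD is zero.
Rows: (-36, 33, 18), (39, -31, -6), (-3, -2, -12).
Expanding along the first row: (-36)(360) − (33)(-486) + (18)(-171) = 0.
Zero determinant ⇒ coplanar.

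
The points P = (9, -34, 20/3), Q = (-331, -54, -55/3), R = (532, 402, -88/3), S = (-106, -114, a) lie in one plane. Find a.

Coplanarity ⇔ det[PQ; PR; PS] = 0.
Expanding, this is linear in a: (-137780)a + (4822300/3) = 0.
So a = 35/3.

35/3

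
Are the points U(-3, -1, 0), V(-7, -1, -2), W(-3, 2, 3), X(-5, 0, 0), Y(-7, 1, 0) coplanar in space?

The plane through U, V, W has normal n = UV × UW = (6, 12, -12) and equation n·P = -30.
Checking the remaining points: n·X = -30, n·Y = -30.
All equal -30, so all 5 points lie in one plane.

Yes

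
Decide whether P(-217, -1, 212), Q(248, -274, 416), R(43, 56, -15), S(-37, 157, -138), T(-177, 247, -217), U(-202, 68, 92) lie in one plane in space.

The plane through P, Q, R has normal n = PQ × PR = (50343, 158595, 97485) and equation n·X = 9583794.
Checking the remaining points: n·S = 9583794, n·T = 9108009, n·U = 9583794.
Since n·T = 9108009 ≠ 9583794, T is off the plane and the points are not all coplanar.

No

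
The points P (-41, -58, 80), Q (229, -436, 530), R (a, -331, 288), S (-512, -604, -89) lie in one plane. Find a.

31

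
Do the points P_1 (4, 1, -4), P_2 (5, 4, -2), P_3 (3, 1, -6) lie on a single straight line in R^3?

P_1P_2 = (1, 3, 2), P_1P_3 = (-1, 0, -2).
Comparing components 2 and 3: (3)(-2) − (2)(0) = -6 ≠ 0, so P_1P_2 and P_1P_3 are not parallel and the points are not collinear.

No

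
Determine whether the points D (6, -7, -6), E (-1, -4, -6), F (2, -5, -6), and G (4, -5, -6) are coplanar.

Yes

A normal to the plane through D, E, F is n = DE × DF = (0, 0, -2).
The plane has equation n·P = 12. For G: n·G = 12.
Equal, so G lies in the plane and all four are coplanar.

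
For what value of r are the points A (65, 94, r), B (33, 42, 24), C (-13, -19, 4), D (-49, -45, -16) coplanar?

36

Coplanarity ⇔ det[AB; AC; AD] = 0.
Expanding, this is linear in r: (1000)r + (-36000) = 0.
So r = 36.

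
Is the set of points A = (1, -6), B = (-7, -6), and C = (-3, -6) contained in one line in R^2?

Yes

AB = (-8, 0), AC = (-4, 0).
Checking proportionality: AC = 1/2·AB, so the vectors are parallel and the points are collinear.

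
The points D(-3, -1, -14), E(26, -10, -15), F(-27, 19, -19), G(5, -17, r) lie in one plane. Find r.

-8

Normal to plane DEF: n = (65, 169, 364); plane equation n·P = -5460.
Requiring n·G = -5460: (364)r + (-2548) = -5460.
So r = -8.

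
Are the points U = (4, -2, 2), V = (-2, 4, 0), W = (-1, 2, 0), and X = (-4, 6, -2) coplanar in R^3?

No

With U as base: UV = (-6, 6, -2), UW = (-5, 4, -2), UX = (-8, 8, -4).
UW × UX = (0, -4, -8).
UV · (UW × UX) = -8.
Since -8 ≠ 0, the four points are not coplanar.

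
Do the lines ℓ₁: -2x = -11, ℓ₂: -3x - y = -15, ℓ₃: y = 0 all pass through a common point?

No

Intersecting ℓ₁ and ℓ₂: solving the 2×2 system gives (x, y) = (11/2, -3/2).
Substitute into ℓ₃: (0)(11/2) + (1)(-3/2) = -3/2.
But ℓ₃ requires 0 ≠ -3/2, so the three lines have no common point.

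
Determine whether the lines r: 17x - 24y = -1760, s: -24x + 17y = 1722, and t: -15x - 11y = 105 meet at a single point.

Lines aᵢx + bᵢy = cᵢ with pairwise distinct directions are concurrent exactly when det[aᵢ bᵢ cᵢ] = 0.
Here the determinant is -1641.
Nonzero, so no common point exists.

No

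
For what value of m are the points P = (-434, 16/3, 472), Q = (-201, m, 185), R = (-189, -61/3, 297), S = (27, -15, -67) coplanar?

Coplanarity ⇔ det[PQ; PR; PS] = 0.
Expanding, this is linear in m: (51380)m + (154140) = 0.
So m = -3.

-3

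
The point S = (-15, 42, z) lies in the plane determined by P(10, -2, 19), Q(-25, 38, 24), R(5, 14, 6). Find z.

2

A normal to the plane is n = PQ × PR = (-600, -480, -360).
S lies in the plane iff n · PS = 0.
This gives (-360)z + (720) = 0, so z = 2.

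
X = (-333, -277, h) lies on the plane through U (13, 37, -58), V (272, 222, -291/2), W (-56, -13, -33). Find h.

217

Coplanarity requires UV · (UW × UX) = 0.
UV = (259, 185, -175/2), UW = (-69, -50, 25); the triple product is linear in h with coefficient -185 and constant term 40145.
Setting it to zero: h = 217.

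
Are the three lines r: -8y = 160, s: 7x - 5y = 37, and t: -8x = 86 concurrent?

No

Intersecting r and s: solving the 2×2 system gives (x, y) = (-9, -20).
Substitute into t: (-8)(-9) + (0)(-20) = 72.
But t requires 86 ≠ 72, so the three lines have no common point.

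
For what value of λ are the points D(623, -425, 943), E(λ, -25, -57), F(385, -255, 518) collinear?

Collinearity requires DE × DF = 0; each component is linear in λ.
The y-component gives (425)λ + (-26775) = 0, so λ = 63.
The remaining components then also vanish.

63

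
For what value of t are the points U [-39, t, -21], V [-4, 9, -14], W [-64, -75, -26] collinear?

-40

Collinearity requires UV × UW = 0; each component is linear in t.
The x-component gives (12)t + (480) = 0, so t = -40.
The remaining components then also vanish.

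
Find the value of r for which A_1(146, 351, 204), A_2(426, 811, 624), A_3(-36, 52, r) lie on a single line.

-69

Collinearity requires A_1A_2 × A_1A_3 = 0; each component is linear in r.
The x-component gives (460)r + (31740) = 0, so r = -69.
The remaining components then also vanish.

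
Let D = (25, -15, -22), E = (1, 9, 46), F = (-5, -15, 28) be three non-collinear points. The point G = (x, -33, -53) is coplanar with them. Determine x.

Coplanarity requires DE · (DF × DG) = 0.
DE = (-24, 24, 68), DF = (-30, 0, 50); the triple product is linear in x with coefficient 1200 and constant term -37200.
Setting it to zero: x = 31.

31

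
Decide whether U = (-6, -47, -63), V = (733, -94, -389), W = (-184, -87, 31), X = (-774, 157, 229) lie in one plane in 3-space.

Yes

The four points are coplanar iff the 3×3 determinant with rows UV, UW, UX is zero.
Rows: (739, -47, -326), (-178, -40, 94), (-768, 204, 292).
Expanding along the first row: (739)(-30856) − (-47)(20216) + (-326)(-67032) = 0.
Zero determinant ⇒ coplanar.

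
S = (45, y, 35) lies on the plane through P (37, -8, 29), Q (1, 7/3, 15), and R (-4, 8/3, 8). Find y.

A normal to the plane is n = PQ × PR = (-203/3, -182, 119/3).
S lies in the plane iff n · PS = 0.
This gives (-182)y + (-5278/3) = 0, so y = -29/3.

-29/3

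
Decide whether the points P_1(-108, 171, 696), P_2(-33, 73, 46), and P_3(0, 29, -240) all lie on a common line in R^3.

No

P_1P_2 = (75, -98, -650), P_1P_3 = (108, -142, -936).
Comparing components 2 and 3: (-98)(-936) − (-650)(-142) = -572 ≠ 0, so P_1P_2 and P_1P_3 are not parallel and the points are not collinear.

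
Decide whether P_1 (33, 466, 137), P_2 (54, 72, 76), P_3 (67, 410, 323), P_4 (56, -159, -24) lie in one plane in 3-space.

With P_1 as base: P_1P_2 = (21, -394, -61), P_1P_3 = (34, -56, 186), P_1P_4 = (23, -625, -161).
P_1P_3 × P_1P_4 = (125266, 9752, -19962).
P_1P_2 · (P_1P_3 × P_1P_4) = 5980.
Since 5980 ≠ 0, the four points are not coplanar.

No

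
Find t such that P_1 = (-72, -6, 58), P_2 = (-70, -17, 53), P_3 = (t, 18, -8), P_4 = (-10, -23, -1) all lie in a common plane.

The points are coplanar iff P_1P_2 · (P_1P_3 × P_1P_4) = 0.
Expanding, this is linear in t: (-564)t + (6768) = 0.
So t = 12.

12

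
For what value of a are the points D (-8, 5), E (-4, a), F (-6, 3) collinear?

The three points are collinear iff det[DE; DF] = 0.
This determinant is linear in a: (-2)a + (2) = 0, so a = 1.

1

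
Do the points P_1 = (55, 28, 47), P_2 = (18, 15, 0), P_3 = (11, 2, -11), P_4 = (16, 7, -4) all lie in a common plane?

Yes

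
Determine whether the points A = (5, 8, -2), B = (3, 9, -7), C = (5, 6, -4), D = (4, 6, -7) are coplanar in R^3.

Yes

With A as base: AB = (-2, 1, -5), AC = (0, -2, -2), AD = (-1, -2, -5).
AC × AD = (6, 2, -2).
AB · (AC × AD) = 0.
The scalar triple product vanishes, so the four points are coplanar.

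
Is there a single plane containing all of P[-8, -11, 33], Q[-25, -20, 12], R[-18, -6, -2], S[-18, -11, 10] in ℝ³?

No

A normal to the plane through P, Q, R is n = PQ × PR = (420, -385, -175).
The plane has equation n·X = -4900. For S: n·S = -5075.
-5075 ≠ -4900, so S is off the plane.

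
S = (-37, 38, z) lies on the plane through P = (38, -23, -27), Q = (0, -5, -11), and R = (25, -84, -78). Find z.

A normal to the plane is n = PQ × PR = (58, -2146, 2552).
S lies in the plane iff n · PS = 0.
This gives (2552)z + (-66352) = 0, so z = 26.

26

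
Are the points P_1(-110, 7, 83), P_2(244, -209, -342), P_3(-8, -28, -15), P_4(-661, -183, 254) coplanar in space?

No

The four points are coplanar iff the 3×3 determinant with rows P_1P_2, P_1P_3, P_1P_4 is zero.
Rows: (354, -216, -425), (102, -35, -98), (-551, -190, 171).
Expanding along the first row: (354)(-24605) − (-216)(-36556) + (-425)(-38665) = -173641.
Nonzero ⇒ not coplanar.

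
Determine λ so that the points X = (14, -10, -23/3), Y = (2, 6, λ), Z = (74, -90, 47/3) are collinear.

-37/3

Direction XZ = (60, -80, 70/3). From the x-coordinate of Y, the parameter along the line is τ = (2 − 14)/60 = -1/5.
Then λ = (-23/3) + (-1/5)·(70/3) = -37/3.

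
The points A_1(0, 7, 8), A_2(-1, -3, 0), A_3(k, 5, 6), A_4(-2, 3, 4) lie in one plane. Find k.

Coplanarity ⇔ det[A_1A_2; A_1A_3; A_1A_4] = 0.
Expanding, this is linear in k: (-8)k + (-8) = 0.
So k = -1.

-1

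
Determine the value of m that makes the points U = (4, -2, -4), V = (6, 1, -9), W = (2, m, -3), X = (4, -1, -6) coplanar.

-3

The points are coplanar iff UV · (UW × UX) = 0.
Expanding, this is linear in m: (-4)m + (-12) = 0.
So m = -3.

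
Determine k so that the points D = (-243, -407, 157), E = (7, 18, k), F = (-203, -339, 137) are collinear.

32

Direction DF = (40, 68, -20). From the x-coordinate of E, the parameter along the line is τ = (7 − (-243))/40 = 25/4.
Then k = 157 + 25/4·(-20) = 32.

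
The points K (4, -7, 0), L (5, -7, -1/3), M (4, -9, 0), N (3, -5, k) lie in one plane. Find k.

1/3

Normal to plane KLM: n = (-2/3, 0, -2); plane equation n·P = -8/3.
Requiring n·N = -8/3: (-2)k + (-2) = -8/3.
So k = 1/3.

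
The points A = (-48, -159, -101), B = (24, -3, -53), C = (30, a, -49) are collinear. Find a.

Collinearity requires AB × AC = 0; each component is linear in a.
The x-component gives (-48)a + (480) = 0, so a = 10.
The remaining components then also vanish.

10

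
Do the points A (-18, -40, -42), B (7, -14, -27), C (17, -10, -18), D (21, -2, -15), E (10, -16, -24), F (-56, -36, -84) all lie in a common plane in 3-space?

No

The plane through A, B, C has normal n = AB × AC = (174, -75, -160) and equation n·P = 6588.
Checking the remaining points: n·D = 6204, n·E = 6780, n·F = 6396.
Since n·D = 6204 ≠ 6588, D is off the plane and the points are not all coplanar.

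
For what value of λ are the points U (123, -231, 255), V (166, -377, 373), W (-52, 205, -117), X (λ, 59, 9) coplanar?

Normal to plane UVW: n = (2864, -4654, -6802); plane equation n·P = -307164.
Requiring n·X = -307164: (2864)λ + (-335804) = -307164.
So λ = 10.

10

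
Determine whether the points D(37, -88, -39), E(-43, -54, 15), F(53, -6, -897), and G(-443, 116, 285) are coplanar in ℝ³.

Yes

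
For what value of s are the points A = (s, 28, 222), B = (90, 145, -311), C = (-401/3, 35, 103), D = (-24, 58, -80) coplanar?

The points are coplanar iff AB · (AC × AD) = 0.
Expanding, this is linear in s: (-10608)s + (-2210000) = 0.
So s = -625/3.

-625/3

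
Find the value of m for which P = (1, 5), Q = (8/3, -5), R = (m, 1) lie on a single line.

5/3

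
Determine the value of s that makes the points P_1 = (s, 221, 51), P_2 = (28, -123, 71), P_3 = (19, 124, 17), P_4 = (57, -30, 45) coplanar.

The points are coplanar iff P_1P_2 · (P_1P_3 × P_1P_4) = 0.
Expanding, this is linear in s: (1400)s + (420000) = 0.
So s = -300.

-300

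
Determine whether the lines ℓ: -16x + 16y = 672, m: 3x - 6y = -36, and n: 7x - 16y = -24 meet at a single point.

Yes

Intersecting ℓ and m: solving the 2×2 system gives (x, y) = (-72, -30).
Substitute into n: (7)(-72) + (-16)(-30) = -24.
This equals -24, so (-72, -30) lies on all three lines and they are concurrent.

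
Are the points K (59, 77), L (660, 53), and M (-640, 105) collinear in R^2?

No

KL = (601, -24), KM = (-699, 28).
If collinear, KM would be a scalar multiple of KL. But (601)·(28) ≠ (-24)·(-699) (difference 52), so they are not parallel; the points are not collinear.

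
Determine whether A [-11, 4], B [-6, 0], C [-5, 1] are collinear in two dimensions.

AB = (5, -4), AC = (6, -3).
If collinear, AC would be a scalar multiple of AB. But (5)·(-3) ≠ (-4)·(6) (difference 9), so they are not parallel; the points are not collinear.

No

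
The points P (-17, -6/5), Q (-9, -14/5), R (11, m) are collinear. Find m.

-34/5

The three points are collinear iff det[PQ; PR] = 0.
This determinant is linear in m: (8)m + (272/5) = 0, so m = -34/5.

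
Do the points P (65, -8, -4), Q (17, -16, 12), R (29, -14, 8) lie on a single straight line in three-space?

Yes

PQ = (-48, -8, 16), PR = (-36, -6, 12).
Each component of PR is 3/4 times the corresponding component of PQ, so PR = 3/4·PQ and the points are collinear.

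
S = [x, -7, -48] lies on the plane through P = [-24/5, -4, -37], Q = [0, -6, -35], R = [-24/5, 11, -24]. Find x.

-78/5

The plane through P, Q, R has equation −56x − (312/5)y + 72z = -10728/5.
Substituting S: (-56)x + (-15096/5) = -10728/5, so x = -78/5.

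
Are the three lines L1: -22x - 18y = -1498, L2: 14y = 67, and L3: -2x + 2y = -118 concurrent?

No

Intersecting L1 and L2: solving the 2×2 system gives (x, y) = (9883/154, 67/14).
Substitute into L3: (-2)(9883/154) + (2)(67/14) = -9146/77.
But L3 requires -118 ≠ -9146/77, so the three lines have no common point.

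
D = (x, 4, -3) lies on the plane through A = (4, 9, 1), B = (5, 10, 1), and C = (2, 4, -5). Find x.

1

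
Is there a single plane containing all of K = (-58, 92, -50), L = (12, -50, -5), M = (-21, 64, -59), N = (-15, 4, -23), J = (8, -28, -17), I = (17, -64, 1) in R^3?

The plane through K, L, M has normal n = KL × KM = (2538, 2295, 3294) and equation n·P = -100764.
Checking the remaining points: n·N = -104652, n·J = -99954, n·I = -100440.
Since n·N = -104652 ≠ -100764, N is off the plane and the points are not all coplanar.

No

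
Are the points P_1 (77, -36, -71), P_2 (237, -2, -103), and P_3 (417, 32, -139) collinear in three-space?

No

P_1P_2 = (160, 34, -32), P_1P_3 = (340, 68, -68).
Comparing components 2 and 3: (34)(-68) − (-32)(68) = -136 ≠ 0, so P_1P_2 and P_1P_3 are not parallel and the points are not collinear.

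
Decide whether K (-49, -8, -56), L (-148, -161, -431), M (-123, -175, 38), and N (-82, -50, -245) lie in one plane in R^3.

Yes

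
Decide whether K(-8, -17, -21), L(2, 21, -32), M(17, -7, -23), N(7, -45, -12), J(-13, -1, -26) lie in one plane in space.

The plane through K, L, M has normal n = KL × KM = (34, -255, -850) and equation n·P = 21913.
Checking the remaining points: n·N = 21913, n·J = 21913.
All equal 21913, so all 5 points lie in one plane.

Yes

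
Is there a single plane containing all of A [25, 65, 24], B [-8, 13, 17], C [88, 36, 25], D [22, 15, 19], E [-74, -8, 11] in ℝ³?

Yes

The plane through A, B, C has normal n = AB × AC = (-255, -408, 4233) and equation n·P = 68697.
Checking the remaining points: n·D = 68697, n·E = 68697.
All equal 68697, so all 5 points lie in one plane.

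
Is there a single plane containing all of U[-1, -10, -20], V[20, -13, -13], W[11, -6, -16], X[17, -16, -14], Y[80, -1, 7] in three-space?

The plane through U, V, W has normal n = UV × UW = (-40, 0, 120) and equation n·P = -2360.
Checking the remaining points: n·X = -2360, n·Y = -2360.
All equal -2360, so all 5 points lie in one plane.

Yes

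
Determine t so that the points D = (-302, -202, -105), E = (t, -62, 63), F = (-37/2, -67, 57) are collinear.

-8

Collinearity requires DE × DF = 0; each component is linear in t.
The y-component gives (-162)t + (-1296) = 0, so t = -8.
The remaining components then also vanish.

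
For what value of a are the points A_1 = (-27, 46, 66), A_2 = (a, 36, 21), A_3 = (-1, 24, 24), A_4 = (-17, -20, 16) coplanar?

8

Coplanarity ⇔ det[A_1A_2; A_1A_3; A_1A_4] = 0.
Expanding, this is linear in a: (-1672)a + (13376) = 0.
So a = 8.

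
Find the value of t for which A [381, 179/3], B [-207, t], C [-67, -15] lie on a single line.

The three points are collinear iff det[AB; AC] = 0.
This determinant is linear in t: (448)t + (51520/3) = 0, so t = -115/3.

-115/3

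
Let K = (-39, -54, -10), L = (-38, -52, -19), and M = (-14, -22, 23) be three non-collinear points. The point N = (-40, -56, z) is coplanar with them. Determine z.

-1

The plane through K, L, M has equation 354x − 258y − 18z = 306.
Substituting N: (-18)z + (288) = 306, so z = -1.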